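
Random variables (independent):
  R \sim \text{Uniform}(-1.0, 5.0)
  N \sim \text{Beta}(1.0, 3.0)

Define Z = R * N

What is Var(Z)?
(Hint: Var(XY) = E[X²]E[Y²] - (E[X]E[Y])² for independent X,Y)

Var(XY) = E[X²]E[Y²] - (E[X]E[Y])²
E[R] = 2, Var(R) = 3
E[N] = 0.25, Var(N) = 0.0375
E[R²] = 3 + 2² = 7
E[N²] = 0.0375 + 0.25² = 0.1
Var(Z) = 7*0.1 - (2*0.25)²
= 0.7 - 0.25 = 0.45

0.45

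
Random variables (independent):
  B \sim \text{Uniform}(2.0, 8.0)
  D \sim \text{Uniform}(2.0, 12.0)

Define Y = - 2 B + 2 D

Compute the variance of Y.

For independent RVs: Var(aX + bY) = a²Var(X) + b²Var(Y)
Var(B) = 3
Var(D) = 8.3333333
Var(Y) = (-2)²*3 + 2²*8.3333333
= 4*3 + 4*8.3333333 = 45.333333

45.333333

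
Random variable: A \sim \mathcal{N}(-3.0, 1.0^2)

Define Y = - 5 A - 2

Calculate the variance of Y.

For Y = aA + b: Var(Y) = a² * Var(A)
Var(A) = 1.0^2 = 1
Var(Y) = (-5)² * 1 = 25 * 1 = 25

25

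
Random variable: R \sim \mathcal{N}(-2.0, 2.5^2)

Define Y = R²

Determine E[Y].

E[R²] = Var(R) + (E[R])² = 6.25 + 4 = 10.25

10.25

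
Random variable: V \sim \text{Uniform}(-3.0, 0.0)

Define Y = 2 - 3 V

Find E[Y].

For Y = -3V + 2:
E[Y] = -3 * E[V] + 2
E[V] = (-3 + 0)/2 = -1.5
E[Y] = -3 * (-1.5) + 2 = 6.5

6.5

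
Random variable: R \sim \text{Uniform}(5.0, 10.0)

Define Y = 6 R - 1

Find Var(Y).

For Y = aR + b: Var(Y) = a² * Var(R)
Var(R) = (10 - 5)^2/12 = 2.0833333
Var(Y) = 6² * 2.0833333 = 36 * 2.0833333 = 75

75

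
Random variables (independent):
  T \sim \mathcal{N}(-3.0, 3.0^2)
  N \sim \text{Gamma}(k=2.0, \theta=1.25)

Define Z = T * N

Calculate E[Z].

For independent RVs: E[XY] = E[X]*E[Y]
E[T] = -3
E[N] = 2.5
E[Z] = -3 * 2.5 = -7.5

-7.5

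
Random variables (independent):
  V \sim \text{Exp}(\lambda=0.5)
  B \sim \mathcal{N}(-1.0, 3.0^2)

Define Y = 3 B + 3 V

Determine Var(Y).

For independent RVs: Var(aX + bY) = a²Var(X) + b²Var(Y)
Var(V) = 4
Var(B) = 9
Var(Y) = 3²*4 + 3²*9
= 9*4 + 9*9 = 117

117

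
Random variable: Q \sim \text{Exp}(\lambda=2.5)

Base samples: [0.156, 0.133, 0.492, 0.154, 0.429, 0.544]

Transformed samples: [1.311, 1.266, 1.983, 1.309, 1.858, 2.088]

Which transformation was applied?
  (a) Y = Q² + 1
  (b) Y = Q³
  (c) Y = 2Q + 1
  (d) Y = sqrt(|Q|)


Checking option (c) Y = 2Q + 1:
  Q = 0.156 -> Y = 1.311 ✓
  Q = 0.133 -> Y = 1.266 ✓
  Q = 0.492 -> Y = 1.983 ✓
All samples match this transformation.

(c) 2Q + 1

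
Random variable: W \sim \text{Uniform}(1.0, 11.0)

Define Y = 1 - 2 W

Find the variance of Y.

For Y = aW + b: Var(Y) = a² * Var(W)
Var(W) = (11 - 1)^2/12 = 8.3333333
Var(Y) = (-2)² * 8.3333333 = 4 * 8.3333333 = 33.333333

33.333333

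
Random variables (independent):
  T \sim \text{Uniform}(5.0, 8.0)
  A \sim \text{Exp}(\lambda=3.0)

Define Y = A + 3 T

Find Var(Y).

For independent RVs: Var(aX + bY) = a²Var(X) + b²Var(Y)
Var(T) = 0.75
Var(A) = 0.11111111
Var(Y) = 3²*0.75 + 1²*0.11111111
= 9*0.75 + 1*0.11111111 = 6.8611111

6.8611111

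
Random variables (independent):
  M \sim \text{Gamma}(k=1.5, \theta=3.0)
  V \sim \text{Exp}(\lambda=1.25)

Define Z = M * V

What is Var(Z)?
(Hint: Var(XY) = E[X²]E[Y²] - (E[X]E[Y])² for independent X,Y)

Var(XY) = E[X²]E[Y²] - (E[X]E[Y])²
E[M] = 4.5, Var(M) = 13.5
E[V] = 0.8, Var(V) = 0.64
E[M²] = 13.5 + 4.5² = 33.75
E[V²] = 0.64 + 0.8² = 1.28
Var(Z) = 33.75*1.28 - (4.5*0.8)²
= 43.2 - 12.96 = 30.24

30.24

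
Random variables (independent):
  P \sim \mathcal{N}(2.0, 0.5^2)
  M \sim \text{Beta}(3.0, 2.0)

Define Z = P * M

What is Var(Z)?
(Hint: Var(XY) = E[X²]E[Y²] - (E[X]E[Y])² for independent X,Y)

Var(XY) = E[X²]E[Y²] - (E[X]E[Y])²
E[P] = 2, Var(P) = 0.25
E[M] = 0.6, Var(M) = 0.04
E[P²] = 0.25 + 2² = 4.25
E[M²] = 0.04 + 0.6² = 0.4
Var(Z) = 4.25*0.4 - (2*0.6)²
= 1.7 - 1.44 = 0.26

0.26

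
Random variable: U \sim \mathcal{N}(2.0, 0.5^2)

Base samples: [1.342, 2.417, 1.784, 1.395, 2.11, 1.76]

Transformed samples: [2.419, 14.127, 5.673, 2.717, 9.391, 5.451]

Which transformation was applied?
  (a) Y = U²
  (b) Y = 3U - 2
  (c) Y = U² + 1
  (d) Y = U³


Checking option (d) Y = U³:
  U = 1.342 -> Y = 2.419 ✓
  U = 2.417 -> Y = 14.127 ✓
  U = 1.784 -> Y = 5.673 ✓
All samples match this transformation.

(d) U³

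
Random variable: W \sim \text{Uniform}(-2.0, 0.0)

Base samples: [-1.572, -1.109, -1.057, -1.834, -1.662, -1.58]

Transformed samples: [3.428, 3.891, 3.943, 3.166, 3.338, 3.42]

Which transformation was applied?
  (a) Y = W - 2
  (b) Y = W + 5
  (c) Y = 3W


Checking option (b) Y = W + 5:
  W = -1.572 -> Y = 3.428 ✓
  W = -1.109 -> Y = 3.891 ✓
  W = -1.057 -> Y = 3.943 ✓
All samples match this transformation.

(b) W + 5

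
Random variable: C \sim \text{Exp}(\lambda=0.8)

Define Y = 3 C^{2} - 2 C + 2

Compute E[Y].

E[Y] = 3*E[C²] - 2*E[C] + 2
E[C] = 1.25
E[C²] = Var(C) + (E[C])² = 1.5625 + 1.5625 = 3.125
E[Y] = 3*3.125 - 2*1.25 + 2 = 8.875

8.875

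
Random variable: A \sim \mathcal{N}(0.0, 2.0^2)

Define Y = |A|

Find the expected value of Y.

For X ~ N(0, 2.0²), E[|X|] = sigma * sqrt(2/pi)
= 2.0 * sqrt(2/pi) = 1.5957691

1.5957691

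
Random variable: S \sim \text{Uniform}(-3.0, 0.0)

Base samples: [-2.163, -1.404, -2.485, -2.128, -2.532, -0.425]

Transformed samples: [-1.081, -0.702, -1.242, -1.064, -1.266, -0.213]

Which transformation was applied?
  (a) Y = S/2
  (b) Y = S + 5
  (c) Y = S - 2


Checking option (a) Y = S/2:
  S = -2.163 -> Y = -1.081 ✓
  S = -1.404 -> Y = -0.702 ✓
  S = -2.485 -> Y = -1.242 ✓
All samples match this transformation.

(a) S/2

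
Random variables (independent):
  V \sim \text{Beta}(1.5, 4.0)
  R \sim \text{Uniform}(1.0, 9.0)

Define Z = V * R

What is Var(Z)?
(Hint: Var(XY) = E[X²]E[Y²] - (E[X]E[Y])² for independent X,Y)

Var(XY) = E[X²]E[Y²] - (E[X]E[Y])²
E[V] = 0.27272727, Var(V) = 0.03051494
E[R] = 5, Var(R) = 5.3333333
E[V²] = 0.03051494 + 0.27272727² = 0.1048951
E[R²] = 5.3333333 + 5² = 30.333333
Var(Z) = 0.1048951*30.333333 - (0.27272727*5)²
= 3.1818182 - 1.8595041 = 1.322314

1.322314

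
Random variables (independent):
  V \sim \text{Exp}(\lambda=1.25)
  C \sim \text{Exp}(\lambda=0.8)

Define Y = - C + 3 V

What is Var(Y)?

For independent RVs: Var(aX + bY) = a²Var(X) + b²Var(Y)
Var(V) = 0.64
Var(C) = 1.5625
Var(Y) = 3²*0.64 + (-1)²*1.5625
= 9*0.64 + 1*1.5625 = 7.3225

7.3225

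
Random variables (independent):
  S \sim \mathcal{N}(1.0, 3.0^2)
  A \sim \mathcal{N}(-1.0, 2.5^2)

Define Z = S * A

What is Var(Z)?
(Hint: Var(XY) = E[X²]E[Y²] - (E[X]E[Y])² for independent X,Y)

Var(XY) = E[X²]E[Y²] - (E[X]E[Y])²
E[S] = 1, Var(S) = 9
E[A] = -1, Var(A) = 6.25
E[S²] = 9 + 1² = 10
E[A²] = 6.25 + (-1)² = 7.25
Var(Z) = 10*7.25 - (1*(-1))²
= 72.5 - 1 = 71.5

71.5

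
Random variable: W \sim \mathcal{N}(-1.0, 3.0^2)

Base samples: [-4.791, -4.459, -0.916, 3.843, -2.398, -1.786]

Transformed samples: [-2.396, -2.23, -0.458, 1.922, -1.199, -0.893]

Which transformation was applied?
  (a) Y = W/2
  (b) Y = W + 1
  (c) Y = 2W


Checking option (a) Y = W/2:
  W = -4.791 -> Y = -2.396 ✓
  W = -4.459 -> Y = -2.23 ✓
  W = -0.916 -> Y = -0.458 ✓
All samples match this transformation.

(a) W/2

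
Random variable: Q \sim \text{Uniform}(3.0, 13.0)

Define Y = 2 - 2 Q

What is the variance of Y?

For Y = aQ + b: Var(Y) = a² * Var(Q)
Var(Q) = (13 - 3)^2/12 = 8.3333333
Var(Y) = (-2)² * 8.3333333 = 4 * 8.3333333 = 33.333333

33.333333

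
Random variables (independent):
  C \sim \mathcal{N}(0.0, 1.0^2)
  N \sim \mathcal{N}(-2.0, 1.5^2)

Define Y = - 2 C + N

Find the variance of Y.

For independent RVs: Var(aX + bY) = a²Var(X) + b²Var(Y)
Var(C) = 1
Var(N) = 2.25
Var(Y) = (-2)²*1 + 1²*2.25
= 4*1 + 1*2.25 = 6.25

6.25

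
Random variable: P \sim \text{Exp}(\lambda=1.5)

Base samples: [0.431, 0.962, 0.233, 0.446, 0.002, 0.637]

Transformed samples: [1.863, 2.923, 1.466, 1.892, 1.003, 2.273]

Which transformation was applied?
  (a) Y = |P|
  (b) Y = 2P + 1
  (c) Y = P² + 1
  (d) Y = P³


Checking option (b) Y = 2P + 1:
  P = 0.431 -> Y = 1.863 ✓
  P = 0.962 -> Y = 2.923 ✓
  P = 0.233 -> Y = 1.466 ✓
All samples match this transformation.

(b) 2P + 1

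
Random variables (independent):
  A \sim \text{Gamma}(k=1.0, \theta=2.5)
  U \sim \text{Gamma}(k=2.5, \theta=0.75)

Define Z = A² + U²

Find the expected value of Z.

E[Z] = E[A²] + E[U²]
E[A²] = Var(A) + E[A]² = 6.25 + 6.25 = 12.5
E[U²] = Var(U) + E[U]² = 1.40625 + 3.515625 = 4.921875
E[Z] = 12.5 + 4.921875 = 17.421875

17.421875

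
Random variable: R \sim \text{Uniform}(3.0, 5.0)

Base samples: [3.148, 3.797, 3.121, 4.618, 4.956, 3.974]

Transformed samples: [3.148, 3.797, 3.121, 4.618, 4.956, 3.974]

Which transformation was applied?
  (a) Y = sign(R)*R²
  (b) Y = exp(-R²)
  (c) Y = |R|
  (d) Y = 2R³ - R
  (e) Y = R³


Checking option (c) Y = |R|:
  R = 3.148 -> Y = 3.148 ✓
  R = 3.797 -> Y = 3.797 ✓
  R = 3.121 -> Y = 3.121 ✓
All samples match this transformation.

(c) |R|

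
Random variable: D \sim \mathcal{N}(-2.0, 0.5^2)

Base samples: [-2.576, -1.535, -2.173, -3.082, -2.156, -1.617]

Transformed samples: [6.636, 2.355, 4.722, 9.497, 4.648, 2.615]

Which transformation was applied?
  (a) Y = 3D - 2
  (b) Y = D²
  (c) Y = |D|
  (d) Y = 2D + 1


Checking option (b) Y = D²:
  D = -2.576 -> Y = 6.636 ✓
  D = -1.535 -> Y = 2.355 ✓
  D = -2.173 -> Y = 4.722 ✓
All samples match this transformation.

(b) D²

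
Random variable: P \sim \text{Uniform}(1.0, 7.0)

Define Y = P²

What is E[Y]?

Using E[X²] = Var(X) + (E[X])²:
E[P] = 4
Var(P) = (7 - 1)^2/12 = 3
E[P²] = 3 + 4² = 3 + 16 = 19

19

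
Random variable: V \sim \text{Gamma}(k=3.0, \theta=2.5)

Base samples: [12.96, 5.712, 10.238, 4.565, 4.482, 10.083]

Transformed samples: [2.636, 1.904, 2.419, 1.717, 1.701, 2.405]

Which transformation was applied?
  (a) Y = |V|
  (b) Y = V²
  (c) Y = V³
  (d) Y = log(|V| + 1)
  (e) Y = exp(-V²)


Checking option (d) Y = log(|V| + 1):
  V = 12.96 -> Y = 2.636 ✓
  V = 5.712 -> Y = 1.904 ✓
  V = 10.238 -> Y = 2.419 ✓
All samples match this transformation.

(d) log(|V| + 1)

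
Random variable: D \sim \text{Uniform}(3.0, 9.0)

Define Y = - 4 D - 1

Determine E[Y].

For Y = -4D - 1:
E[Y] = -4 * E[D] - 1
E[D] = (3 + 9)/2 = 6
E[Y] = -4 * 6 - 1 = -25

-25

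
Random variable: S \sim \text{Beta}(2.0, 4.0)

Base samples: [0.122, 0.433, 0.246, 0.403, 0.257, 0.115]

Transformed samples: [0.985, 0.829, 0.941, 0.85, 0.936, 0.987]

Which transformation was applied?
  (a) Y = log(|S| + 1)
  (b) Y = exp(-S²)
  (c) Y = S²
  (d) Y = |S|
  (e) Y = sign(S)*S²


Checking option (b) Y = exp(-S²):
  S = 0.122 -> Y = 0.985 ✓
  S = 0.433 -> Y = 0.829 ✓
  S = 0.246 -> Y = 0.941 ✓
All samples match this transformation.

(b) exp(-S²)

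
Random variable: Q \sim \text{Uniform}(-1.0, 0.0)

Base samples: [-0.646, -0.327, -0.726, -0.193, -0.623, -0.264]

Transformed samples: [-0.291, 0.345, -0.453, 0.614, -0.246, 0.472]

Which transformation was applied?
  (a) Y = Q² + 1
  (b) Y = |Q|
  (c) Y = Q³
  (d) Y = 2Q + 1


Checking option (d) Y = 2Q + 1:
  Q = -0.646 -> Y = -0.291 ✓
  Q = -0.327 -> Y = 0.345 ✓
  Q = -0.726 -> Y = -0.453 ✓
All samples match this transformation.

(d) 2Q + 1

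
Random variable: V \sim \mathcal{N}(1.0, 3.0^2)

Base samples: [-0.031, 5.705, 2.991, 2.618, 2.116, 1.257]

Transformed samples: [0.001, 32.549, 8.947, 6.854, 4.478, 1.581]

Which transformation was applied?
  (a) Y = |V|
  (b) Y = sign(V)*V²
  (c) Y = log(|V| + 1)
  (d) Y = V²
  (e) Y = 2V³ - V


Checking option (d) Y = V²:
  V = -0.031 -> Y = 0.001 ✓
  V = 5.705 -> Y = 32.549 ✓
  V = 2.991 -> Y = 8.947 ✓
All samples match this transformation.

(d) V²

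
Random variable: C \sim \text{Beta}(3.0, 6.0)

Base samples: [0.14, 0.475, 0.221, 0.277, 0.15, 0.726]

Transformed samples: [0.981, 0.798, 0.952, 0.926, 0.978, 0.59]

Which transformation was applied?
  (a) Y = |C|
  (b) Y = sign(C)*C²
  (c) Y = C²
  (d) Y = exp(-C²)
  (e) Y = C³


Checking option (d) Y = exp(-C²):
  C = 0.14 -> Y = 0.981 ✓
  C = 0.475 -> Y = 0.798 ✓
  C = 0.221 -> Y = 0.952 ✓
All samples match this transformation.

(d) exp(-C²)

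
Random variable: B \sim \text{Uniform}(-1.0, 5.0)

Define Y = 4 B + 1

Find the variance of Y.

For Y = aB + b: Var(Y) = a² * Var(B)
Var(B) = (5 + 1)^2/12 = 3
Var(Y) = 4² * 3 = 16 * 3 = 48

48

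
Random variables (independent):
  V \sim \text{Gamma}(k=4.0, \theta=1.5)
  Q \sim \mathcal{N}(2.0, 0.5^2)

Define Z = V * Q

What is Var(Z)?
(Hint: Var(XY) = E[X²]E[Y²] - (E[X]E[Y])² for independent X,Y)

Var(XY) = E[X²]E[Y²] - (E[X]E[Y])²
E[V] = 6, Var(V) = 9
E[Q] = 2, Var(Q) = 0.25
E[V²] = 9 + 6² = 45
E[Q²] = 0.25 + 2² = 4.25
Var(Z) = 45*4.25 - (6*2)²
= 191.25 - 144 = 47.25

47.25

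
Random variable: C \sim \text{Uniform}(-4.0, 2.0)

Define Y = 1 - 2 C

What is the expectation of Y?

For Y = -2C + 1:
E[Y] = -2 * E[C] + 1
E[C] = (-4 + 2)/2 = -1
E[Y] = -2 * (-1) + 1 = 3

3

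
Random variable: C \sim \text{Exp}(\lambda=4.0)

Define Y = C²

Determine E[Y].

E[C²] = Var(C) + (E[C])² = 0.0625 + 0.0625 = 0.125

0.125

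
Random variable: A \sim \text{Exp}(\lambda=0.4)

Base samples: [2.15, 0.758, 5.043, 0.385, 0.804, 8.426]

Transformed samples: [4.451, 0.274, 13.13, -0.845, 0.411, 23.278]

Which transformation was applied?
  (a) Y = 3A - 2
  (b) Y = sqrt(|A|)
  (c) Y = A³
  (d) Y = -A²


Checking option (a) Y = 3A - 2:
  A = 2.15 -> Y = 4.451 ✓
  A = 0.758 -> Y = 0.274 ✓
  A = 5.043 -> Y = 13.13 ✓
All samples match this transformation.

(a) 3A - 2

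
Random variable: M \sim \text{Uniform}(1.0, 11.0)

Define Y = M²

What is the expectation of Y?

Using E[X²] = Var(X) + (E[X])²:
E[M] = 6
Var(M) = (11 - 1)^2/12 = 8.3333333
E[M²] = 8.3333333 + 6² = 8.3333333 + 36 = 44.333333

44.333333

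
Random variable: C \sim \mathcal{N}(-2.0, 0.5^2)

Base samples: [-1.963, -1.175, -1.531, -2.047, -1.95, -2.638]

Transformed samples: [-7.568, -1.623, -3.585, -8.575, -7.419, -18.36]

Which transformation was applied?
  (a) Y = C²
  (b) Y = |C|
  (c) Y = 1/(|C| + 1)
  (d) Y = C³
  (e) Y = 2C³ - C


Checking option (d) Y = C³:
  C = -1.963 -> Y = -7.568 ✓
  C = -1.175 -> Y = -1.623 ✓
  C = -1.531 -> Y = -3.585 ✓
All samples match this transformation.

(d) C³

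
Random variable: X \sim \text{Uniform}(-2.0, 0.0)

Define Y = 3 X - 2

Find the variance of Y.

For Y = aX + b: Var(Y) = a² * Var(X)
Var(X) = (0 + 2)^2/12 = 0.33333333
Var(Y) = 3² * 0.33333333 = 9 * 0.33333333 = 3

3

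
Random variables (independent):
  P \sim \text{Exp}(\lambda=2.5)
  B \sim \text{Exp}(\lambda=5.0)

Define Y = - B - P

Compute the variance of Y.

For independent RVs: Var(aX + bY) = a²Var(X) + b²Var(Y)
Var(P) = 0.16
Var(B) = 0.04
Var(Y) = (-1)²*0.16 + (-1)²*0.04
= 1*0.16 + 1*0.04 = 0.2

0.2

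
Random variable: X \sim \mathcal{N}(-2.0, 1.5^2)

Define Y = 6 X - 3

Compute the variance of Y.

For Y = aX + b: Var(Y) = a² * Var(X)
Var(X) = 1.5^2 = 2.25
Var(Y) = 6² * 2.25 = 36 * 2.25 = 81

81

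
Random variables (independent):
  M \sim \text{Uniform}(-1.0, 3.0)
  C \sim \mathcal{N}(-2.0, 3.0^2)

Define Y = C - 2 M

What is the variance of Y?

For independent RVs: Var(aX + bY) = a²Var(X) + b²Var(Y)
Var(M) = 1.3333333
Var(C) = 9
Var(Y) = (-2)²*1.3333333 + 1²*9
= 4*1.3333333 + 1*9 = 14.333333

14.333333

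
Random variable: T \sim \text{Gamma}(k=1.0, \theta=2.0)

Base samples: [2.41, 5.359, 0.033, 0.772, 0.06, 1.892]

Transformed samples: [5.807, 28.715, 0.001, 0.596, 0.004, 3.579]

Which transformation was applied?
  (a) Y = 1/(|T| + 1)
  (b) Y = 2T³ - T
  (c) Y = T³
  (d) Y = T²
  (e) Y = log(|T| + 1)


Checking option (d) Y = T²:
  T = 2.41 -> Y = 5.807 ✓
  T = 5.359 -> Y = 28.715 ✓
  T = 0.033 -> Y = 0.001 ✓
All samples match this transformation.

(d) T²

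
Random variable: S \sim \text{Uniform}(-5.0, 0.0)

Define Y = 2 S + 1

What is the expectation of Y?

For Y = 2S + 1:
E[Y] = 2 * E[S] + 1
E[S] = (-5 + 0)/2 = -2.5
E[Y] = 2 * (-2.5) + 1 = -4

-4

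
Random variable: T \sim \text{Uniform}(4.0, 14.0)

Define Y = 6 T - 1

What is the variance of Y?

For Y = aT + b: Var(Y) = a² * Var(T)
Var(T) = (14 - 4)^2/12 = 8.3333333
Var(Y) = 6² * 8.3333333 = 36 * 8.3333333 = 300

300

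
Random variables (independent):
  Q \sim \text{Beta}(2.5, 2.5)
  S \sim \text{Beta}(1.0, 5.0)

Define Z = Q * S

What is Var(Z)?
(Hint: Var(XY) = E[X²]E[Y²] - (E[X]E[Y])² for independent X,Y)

Var(XY) = E[X²]E[Y²] - (E[X]E[Y])²
E[Q] = 0.5, Var(Q) = 0.041666667
E[S] = 0.16666667, Var(S) = 0.01984127
E[Q²] = 0.041666667 + 0.5² = 0.29166667
E[S²] = 0.01984127 + 0.16666667² = 0.047619048
Var(Z) = 0.29166667*0.047619048 - (0.5*0.16666667)²
= 0.013888889 - 0.0069444444 = 0.0069444444

0.0069444444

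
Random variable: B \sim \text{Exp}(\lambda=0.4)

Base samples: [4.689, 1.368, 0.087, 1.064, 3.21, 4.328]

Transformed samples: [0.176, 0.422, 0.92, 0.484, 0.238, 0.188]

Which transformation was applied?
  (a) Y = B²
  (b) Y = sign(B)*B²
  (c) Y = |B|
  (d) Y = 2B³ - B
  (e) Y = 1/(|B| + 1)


Checking option (e) Y = 1/(|B| + 1):
  B = 4.689 -> Y = 0.176 ✓
  B = 1.368 -> Y = 0.422 ✓
  B = 0.087 -> Y = 0.92 ✓
All samples match this transformation.

(e) 1/(|B| + 1)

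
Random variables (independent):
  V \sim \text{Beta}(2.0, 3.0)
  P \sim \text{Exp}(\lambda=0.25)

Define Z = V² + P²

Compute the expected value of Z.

E[Z] = E[V²] + E[P²]
E[V²] = Var(V) + E[V]² = 0.04 + 0.16 = 0.2
E[P²] = Var(P) + E[P]² = 16 + 16 = 32
E[Z] = 0.2 + 32 = 32.2

32.2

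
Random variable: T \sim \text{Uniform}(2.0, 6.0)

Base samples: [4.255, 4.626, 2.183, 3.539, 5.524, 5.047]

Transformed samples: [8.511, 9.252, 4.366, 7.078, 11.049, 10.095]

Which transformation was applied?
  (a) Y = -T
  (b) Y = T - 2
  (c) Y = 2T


Checking option (c) Y = 2T:
  T = 4.255 -> Y = 8.511 ✓
  T = 4.626 -> Y = 9.252 ✓
  T = 2.183 -> Y = 4.366 ✓
All samples match this transformation.

(c) 2T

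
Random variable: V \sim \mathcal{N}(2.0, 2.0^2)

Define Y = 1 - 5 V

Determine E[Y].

For Y = -5V + 1:
E[Y] = -5 * E[V] + 1
E[V] = 2.0 = 2
E[Y] = -5 * 2 + 1 = -9

-9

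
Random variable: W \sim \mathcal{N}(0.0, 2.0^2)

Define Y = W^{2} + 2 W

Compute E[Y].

E[Y] = 1*E[W²] + 2*E[W]
E[W] = 0
E[W²] = Var(W) + (E[W])² = 4 + 0 = 4
E[Y] = 1*4 + 2*0 = 4

4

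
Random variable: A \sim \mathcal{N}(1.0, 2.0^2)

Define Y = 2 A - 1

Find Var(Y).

For Y = aA + b: Var(Y) = a² * Var(A)
Var(A) = 2.0^2 = 4
Var(Y) = 2² * 4 = 4 * 4 = 16

16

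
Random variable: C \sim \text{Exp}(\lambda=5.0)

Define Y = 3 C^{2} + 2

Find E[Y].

E[Y] = 3*E[C²] + 2
E[C] = 0.2
E[C²] = Var(C) + (E[C])² = 0.04 + 0.04 = 0.08
E[Y] = 3*0.08 + 2 = 2.24

2.24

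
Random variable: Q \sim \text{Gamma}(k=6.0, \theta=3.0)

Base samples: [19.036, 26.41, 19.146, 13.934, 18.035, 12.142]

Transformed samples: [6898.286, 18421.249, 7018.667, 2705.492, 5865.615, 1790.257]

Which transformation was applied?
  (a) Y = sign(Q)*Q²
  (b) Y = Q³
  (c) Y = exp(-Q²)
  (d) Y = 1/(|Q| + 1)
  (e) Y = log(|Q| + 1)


Checking option (b) Y = Q³:
  Q = 19.036 -> Y = 6898.286 ✓
  Q = 26.41 -> Y = 18421.249 ✓
  Q = 19.146 -> Y = 7018.667 ✓
All samples match this transformation.

(b) Q³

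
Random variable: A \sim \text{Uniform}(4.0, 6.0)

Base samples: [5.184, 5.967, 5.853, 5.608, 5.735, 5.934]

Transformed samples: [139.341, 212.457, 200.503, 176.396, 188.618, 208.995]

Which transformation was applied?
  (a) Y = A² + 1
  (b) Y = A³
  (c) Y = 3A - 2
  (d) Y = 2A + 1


Checking option (b) Y = A³:
  A = 5.184 -> Y = 139.341 ✓
  A = 5.967 -> Y = 212.457 ✓
  A = 5.853 -> Y = 200.503 ✓
All samples match this transformation.

(b) A³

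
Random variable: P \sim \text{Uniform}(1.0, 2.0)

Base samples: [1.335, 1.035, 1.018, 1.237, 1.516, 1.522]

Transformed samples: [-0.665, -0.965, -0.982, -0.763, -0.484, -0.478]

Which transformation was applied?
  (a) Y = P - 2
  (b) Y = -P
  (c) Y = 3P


Checking option (a) Y = P - 2:
  P = 1.335 -> Y = -0.665 ✓
  P = 1.035 -> Y = -0.965 ✓
  P = 1.018 -> Y = -0.982 ✓
All samples match this transformation.

(a) P - 2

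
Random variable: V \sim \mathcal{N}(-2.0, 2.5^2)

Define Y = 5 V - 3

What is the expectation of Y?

For Y = 5V - 3:
E[Y] = 5 * E[V] - 3
E[V] = -2.0 = -2
E[Y] = 5 * (-2) - 3 = -13

-13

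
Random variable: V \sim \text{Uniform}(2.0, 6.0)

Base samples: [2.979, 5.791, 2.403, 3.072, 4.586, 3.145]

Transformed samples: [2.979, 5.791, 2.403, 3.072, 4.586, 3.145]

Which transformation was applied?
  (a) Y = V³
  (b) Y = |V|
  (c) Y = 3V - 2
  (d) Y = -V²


Checking option (b) Y = |V|:
  V = 2.979 -> Y = 2.979 ✓
  V = 5.791 -> Y = 5.791 ✓
  V = 2.403 -> Y = 2.403 ✓
All samples match this transformation.

(b) |V|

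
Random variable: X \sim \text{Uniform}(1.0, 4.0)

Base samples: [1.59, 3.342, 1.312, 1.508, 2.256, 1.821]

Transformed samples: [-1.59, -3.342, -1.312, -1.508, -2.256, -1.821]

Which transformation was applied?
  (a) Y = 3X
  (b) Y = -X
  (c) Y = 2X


Checking option (b) Y = -X:
  X = 1.59 -> Y = -1.59 ✓
  X = 3.342 -> Y = -3.342 ✓
  X = 1.312 -> Y = -1.312 ✓
All samples match this transformation.

(b) -X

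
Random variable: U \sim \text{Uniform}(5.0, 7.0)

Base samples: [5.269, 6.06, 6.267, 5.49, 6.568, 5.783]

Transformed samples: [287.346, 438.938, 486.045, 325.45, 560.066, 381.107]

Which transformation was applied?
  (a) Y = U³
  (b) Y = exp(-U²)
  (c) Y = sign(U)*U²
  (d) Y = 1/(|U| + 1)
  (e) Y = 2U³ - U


Checking option (e) Y = 2U³ - U:
  U = 5.269 -> Y = 287.346 ✓
  U = 6.06 -> Y = 438.938 ✓
  U = 6.267 -> Y = 486.045 ✓
All samples match this transformation.

(e) 2U³ - U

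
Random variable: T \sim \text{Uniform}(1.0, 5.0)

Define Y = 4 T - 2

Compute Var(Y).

For Y = aT + b: Var(Y) = a² * Var(T)
Var(T) = (5 - 1)^2/12 = 1.3333333
Var(Y) = 4² * 1.3333333 = 16 * 1.3333333 = 21.333333

21.333333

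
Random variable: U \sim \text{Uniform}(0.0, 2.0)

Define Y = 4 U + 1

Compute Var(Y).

For Y = aU + b: Var(Y) = a² * Var(U)
Var(U) = (2 - 0)^2/12 = 0.33333333
Var(Y) = 4² * 0.33333333 = 16 * 0.33333333 = 5.3333333

5.3333333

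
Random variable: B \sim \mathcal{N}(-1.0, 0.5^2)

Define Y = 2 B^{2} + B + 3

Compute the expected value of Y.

E[Y] = 2*E[B²] + 1*E[B] + 3
E[B] = -1
E[B²] = Var(B) + (E[B])² = 0.25 + 1 = 1.25
E[Y] = 2*1.25 + 1*(-1) + 3 = 4.5

4.5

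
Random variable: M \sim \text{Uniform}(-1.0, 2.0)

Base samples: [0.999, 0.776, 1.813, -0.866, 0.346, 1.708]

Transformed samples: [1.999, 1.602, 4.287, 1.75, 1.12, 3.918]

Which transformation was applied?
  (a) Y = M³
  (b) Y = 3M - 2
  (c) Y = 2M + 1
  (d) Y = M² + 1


Checking option (d) Y = M² + 1:
  M = 0.999 -> Y = 1.999 ✓
  M = 0.776 -> Y = 1.602 ✓
  M = 1.813 -> Y = 4.287 ✓
All samples match this transformation.

(d) M² + 1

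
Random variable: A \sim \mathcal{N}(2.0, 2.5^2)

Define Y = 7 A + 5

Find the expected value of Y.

For Y = 7A + 5:
E[Y] = 7 * E[A] + 5
E[A] = 2.0 = 2
E[Y] = 7 * 2 + 5 = 19

19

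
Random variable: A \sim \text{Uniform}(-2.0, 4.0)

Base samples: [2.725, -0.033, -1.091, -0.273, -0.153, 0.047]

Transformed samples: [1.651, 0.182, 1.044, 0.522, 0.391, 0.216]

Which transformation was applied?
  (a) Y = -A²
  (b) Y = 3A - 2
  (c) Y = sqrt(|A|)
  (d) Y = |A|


Checking option (c) Y = sqrt(|A|):
  A = 2.725 -> Y = 1.651 ✓
  A = -0.033 -> Y = 0.182 ✓
  A = -1.091 -> Y = 1.044 ✓
All samples match this transformation.

(c) sqrt(|A|)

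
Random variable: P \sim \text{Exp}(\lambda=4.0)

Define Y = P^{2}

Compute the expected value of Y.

E[Y] = 1*E[P²]
E[P] = 0.25
E[P²] = Var(P) + (E[P])² = 0.0625 + 0.0625 = 0.125
E[Y] = 1*0.125 = 0.125

0.125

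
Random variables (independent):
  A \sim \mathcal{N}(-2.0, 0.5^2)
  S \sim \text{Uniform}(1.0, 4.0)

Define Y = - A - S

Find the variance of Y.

For independent RVs: Var(aX + bY) = a²Var(X) + b²Var(Y)
Var(A) = 0.25
Var(S) = 0.75
Var(Y) = (-1)²*0.25 + (-1)²*0.75
= 1*0.25 + 1*0.75 = 1

1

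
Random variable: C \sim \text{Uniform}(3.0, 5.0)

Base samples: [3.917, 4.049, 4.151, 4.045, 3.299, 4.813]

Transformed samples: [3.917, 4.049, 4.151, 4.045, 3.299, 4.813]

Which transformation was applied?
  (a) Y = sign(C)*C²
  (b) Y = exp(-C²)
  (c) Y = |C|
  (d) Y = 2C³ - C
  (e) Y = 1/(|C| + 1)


Checking option (c) Y = |C|:
  C = 3.917 -> Y = 3.917 ✓
  C = 4.049 -> Y = 4.049 ✓
  C = 4.151 -> Y = 4.151 ✓
All samples match this transformation.

(c) |C|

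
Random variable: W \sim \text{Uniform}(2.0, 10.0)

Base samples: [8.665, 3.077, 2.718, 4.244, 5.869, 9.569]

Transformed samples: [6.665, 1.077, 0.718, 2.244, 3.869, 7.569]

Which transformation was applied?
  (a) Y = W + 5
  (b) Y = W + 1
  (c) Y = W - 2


Checking option (c) Y = W - 2:
  W = 8.665 -> Y = 6.665 ✓
  W = 3.077 -> Y = 1.077 ✓
  W = 2.718 -> Y = 0.718 ✓
All samples match this transformation.

(c) W - 2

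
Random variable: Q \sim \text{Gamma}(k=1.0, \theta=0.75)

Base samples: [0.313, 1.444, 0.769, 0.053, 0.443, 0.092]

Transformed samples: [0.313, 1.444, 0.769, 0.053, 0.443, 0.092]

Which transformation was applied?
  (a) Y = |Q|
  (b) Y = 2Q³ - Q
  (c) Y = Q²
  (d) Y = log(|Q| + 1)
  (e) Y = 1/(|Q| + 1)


Checking option (a) Y = |Q|:
  Q = 0.313 -> Y = 0.313 ✓
  Q = 1.444 -> Y = 1.444 ✓
  Q = 0.769 -> Y = 0.769 ✓
All samples match this transformation.

(a) |Q|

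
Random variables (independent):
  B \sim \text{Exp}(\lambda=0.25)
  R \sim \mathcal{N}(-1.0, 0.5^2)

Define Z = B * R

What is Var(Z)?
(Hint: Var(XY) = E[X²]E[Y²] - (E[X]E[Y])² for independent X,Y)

Var(XY) = E[X²]E[Y²] - (E[X]E[Y])²
E[B] = 4, Var(B) = 16
E[R] = -1, Var(R) = 0.25
E[B²] = 16 + 4² = 32
E[R²] = 0.25 + (-1)² = 1.25
Var(Z) = 32*1.25 - (4*(-1))²
= 40 - 16 = 24

24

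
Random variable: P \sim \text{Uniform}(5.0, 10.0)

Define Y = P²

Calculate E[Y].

Using E[X²] = Var(X) + (E[X])²:
E[P] = 7.5
Var(P) = (10 - 5)^2/12 = 2.0833333
E[P²] = 2.0833333 + 7.5² = 2.0833333 + 56.25 = 58.333333

58.333333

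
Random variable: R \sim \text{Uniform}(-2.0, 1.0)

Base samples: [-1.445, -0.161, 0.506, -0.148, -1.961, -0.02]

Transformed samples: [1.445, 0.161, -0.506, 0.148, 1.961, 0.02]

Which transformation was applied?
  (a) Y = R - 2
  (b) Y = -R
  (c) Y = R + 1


Checking option (b) Y = -R:
  R = -1.445 -> Y = 1.445 ✓
  R = -0.161 -> Y = 0.161 ✓
  R = 0.506 -> Y = -0.506 ✓
All samples match this transformation.

(b) -R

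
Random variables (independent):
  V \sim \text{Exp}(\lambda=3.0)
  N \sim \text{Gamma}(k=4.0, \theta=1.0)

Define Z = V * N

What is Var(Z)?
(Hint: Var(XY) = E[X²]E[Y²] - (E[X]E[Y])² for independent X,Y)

Var(XY) = E[X²]E[Y²] - (E[X]E[Y])²
E[V] = 0.33333333, Var(V) = 0.11111111
E[N] = 4, Var(N) = 4
E[V²] = 0.11111111 + 0.33333333² = 0.22222222
E[N²] = 4 + 4² = 20
Var(Z) = 0.22222222*20 - (0.33333333*4)²
= 4.4444444 - 1.7777778 = 2.6666667

2.6666667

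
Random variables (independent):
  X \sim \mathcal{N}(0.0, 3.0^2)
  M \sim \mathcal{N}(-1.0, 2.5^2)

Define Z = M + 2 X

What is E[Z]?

E[Z] = 2*E[X] + 1*E[M]
E[X] = 0
E[M] = -1
E[Z] = 2*0 + 1*(-1) = -1

-1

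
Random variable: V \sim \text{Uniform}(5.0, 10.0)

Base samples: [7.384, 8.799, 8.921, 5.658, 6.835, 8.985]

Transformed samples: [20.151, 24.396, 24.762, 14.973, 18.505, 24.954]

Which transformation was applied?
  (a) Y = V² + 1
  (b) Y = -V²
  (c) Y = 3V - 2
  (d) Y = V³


Checking option (c) Y = 3V - 2:
  V = 7.384 -> Y = 20.151 ✓
  V = 8.799 -> Y = 24.396 ✓
  V = 8.921 -> Y = 24.762 ✓
All samples match this transformation.

(c) 3V - 2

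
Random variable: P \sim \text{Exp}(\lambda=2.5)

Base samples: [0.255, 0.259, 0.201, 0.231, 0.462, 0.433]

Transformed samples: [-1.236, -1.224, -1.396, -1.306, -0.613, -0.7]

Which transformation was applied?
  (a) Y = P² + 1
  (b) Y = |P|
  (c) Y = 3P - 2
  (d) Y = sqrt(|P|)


Checking option (c) Y = 3P - 2:
  P = 0.255 -> Y = -1.236 ✓
  P = 0.259 -> Y = -1.224 ✓
  P = 0.201 -> Y = -1.396 ✓
All samples match this transformation.

(c) 3P - 2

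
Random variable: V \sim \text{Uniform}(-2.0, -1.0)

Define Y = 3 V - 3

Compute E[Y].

For Y = 3V - 3:
E[Y] = 3 * E[V] - 3
E[V] = (-2 - 1)/2 = -1.5
E[Y] = 3 * (-1.5) - 3 = -7.5

-7.5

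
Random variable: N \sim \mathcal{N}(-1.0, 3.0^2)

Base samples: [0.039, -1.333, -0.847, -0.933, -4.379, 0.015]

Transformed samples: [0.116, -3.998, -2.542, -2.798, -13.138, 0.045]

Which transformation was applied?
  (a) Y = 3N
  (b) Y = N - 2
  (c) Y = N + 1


Checking option (a) Y = 3N:
  N = 0.039 -> Y = 0.116 ✓
  N = -1.333 -> Y = -3.998 ✓
  N = -0.847 -> Y = -2.542 ✓
All samples match this transformation.

(a) 3N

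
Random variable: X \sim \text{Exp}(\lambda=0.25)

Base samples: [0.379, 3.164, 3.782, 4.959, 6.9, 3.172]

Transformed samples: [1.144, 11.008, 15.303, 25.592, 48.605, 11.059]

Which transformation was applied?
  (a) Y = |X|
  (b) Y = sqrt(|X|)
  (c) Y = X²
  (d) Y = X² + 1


Checking option (d) Y = X² + 1:
  X = 0.379 -> Y = 1.144 ✓
  X = 3.164 -> Y = 11.008 ✓
  X = 3.782 -> Y = 15.303 ✓
All samples match this transformation.

(d) X² + 1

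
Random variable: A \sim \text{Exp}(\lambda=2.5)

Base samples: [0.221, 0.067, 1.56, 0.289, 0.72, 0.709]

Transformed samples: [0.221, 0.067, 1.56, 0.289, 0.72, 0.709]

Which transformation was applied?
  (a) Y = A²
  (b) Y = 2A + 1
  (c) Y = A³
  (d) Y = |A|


Checking option (d) Y = |A|:
  A = 0.221 -> Y = 0.221 ✓
  A = 0.067 -> Y = 0.067 ✓
  A = 1.56 -> Y = 1.56 ✓
All samples match this transformation.

(d) |A|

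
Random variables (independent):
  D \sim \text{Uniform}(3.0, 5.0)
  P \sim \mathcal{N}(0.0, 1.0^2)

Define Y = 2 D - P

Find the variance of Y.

For independent RVs: Var(aX + bY) = a²Var(X) + b²Var(Y)
Var(D) = 0.33333333
Var(P) = 1
Var(Y) = 2²*0.33333333 + (-1)²*1
= 4*0.33333333 + 1*1 = 2.3333333

2.3333333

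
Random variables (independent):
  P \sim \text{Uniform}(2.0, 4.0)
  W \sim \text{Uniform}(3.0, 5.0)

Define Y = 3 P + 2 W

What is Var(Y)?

For independent RVs: Var(aX + bY) = a²Var(X) + b²Var(Y)
Var(P) = 0.33333333
Var(W) = 0.33333333
Var(Y) = 3²*0.33333333 + 2²*0.33333333
= 9*0.33333333 + 4*0.33333333 = 4.3333333

4.3333333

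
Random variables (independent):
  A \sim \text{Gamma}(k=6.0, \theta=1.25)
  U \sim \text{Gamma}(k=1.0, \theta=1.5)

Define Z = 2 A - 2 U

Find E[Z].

E[Z] = 2*E[A] - 2*E[U]
E[A] = 7.5
E[U] = 1.5
E[Z] = 2*7.5 - 2*1.5 = 12

12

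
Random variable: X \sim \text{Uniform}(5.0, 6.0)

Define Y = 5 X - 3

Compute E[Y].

For Y = 5X - 3:
E[Y] = 5 * E[X] - 3
E[X] = (5 + 6)/2 = 5.5
E[Y] = 5 * 5.5 - 3 = 24.5

24.5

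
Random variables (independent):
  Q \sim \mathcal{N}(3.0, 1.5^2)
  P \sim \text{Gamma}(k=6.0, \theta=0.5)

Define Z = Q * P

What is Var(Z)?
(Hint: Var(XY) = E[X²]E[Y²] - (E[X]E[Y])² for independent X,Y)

Var(XY) = E[X²]E[Y²] - (E[X]E[Y])²
E[Q] = 3, Var(Q) = 2.25
E[P] = 3, Var(P) = 1.5
E[Q²] = 2.25 + 3² = 11.25
E[P²] = 1.5 + 3² = 10.5
Var(Z) = 11.25*10.5 - (3*3)²
= 118.125 - 81 = 37.125

37.125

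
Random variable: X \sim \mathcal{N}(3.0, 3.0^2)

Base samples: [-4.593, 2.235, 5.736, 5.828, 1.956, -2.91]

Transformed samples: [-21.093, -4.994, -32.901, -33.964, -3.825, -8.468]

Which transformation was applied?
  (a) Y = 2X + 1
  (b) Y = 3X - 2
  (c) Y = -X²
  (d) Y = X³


Checking option (c) Y = -X²:
  X = -4.593 -> Y = -21.093 ✓
  X = 2.235 -> Y = -4.994 ✓
  X = 5.736 -> Y = -32.901 ✓
All samples match this transformation.

(c) -X²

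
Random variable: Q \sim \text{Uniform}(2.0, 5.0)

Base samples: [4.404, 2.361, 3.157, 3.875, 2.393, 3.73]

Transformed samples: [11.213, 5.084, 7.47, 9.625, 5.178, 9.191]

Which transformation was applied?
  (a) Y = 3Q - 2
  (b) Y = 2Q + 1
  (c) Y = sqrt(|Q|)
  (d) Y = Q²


Checking option (a) Y = 3Q - 2:
  Q = 4.404 -> Y = 11.213 ✓
  Q = 2.361 -> Y = 5.084 ✓
  Q = 3.157 -> Y = 7.47 ✓
All samples match this transformation.

(a) 3Q - 2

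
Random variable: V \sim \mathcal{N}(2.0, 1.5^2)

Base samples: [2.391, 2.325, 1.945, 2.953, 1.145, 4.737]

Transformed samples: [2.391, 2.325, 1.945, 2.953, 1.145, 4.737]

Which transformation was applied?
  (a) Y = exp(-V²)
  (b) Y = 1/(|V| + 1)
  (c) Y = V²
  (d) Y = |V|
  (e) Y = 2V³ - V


Checking option (d) Y = |V|:
  V = 2.391 -> Y = 2.391 ✓
  V = 2.325 -> Y = 2.325 ✓
  V = 1.945 -> Y = 1.945 ✓
All samples match this transformation.

(d) |V|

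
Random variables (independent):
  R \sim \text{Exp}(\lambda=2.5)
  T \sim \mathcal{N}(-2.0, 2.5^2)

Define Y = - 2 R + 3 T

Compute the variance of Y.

For independent RVs: Var(aX + bY) = a²Var(X) + b²Var(Y)
Var(R) = 0.16
Var(T) = 6.25
Var(Y) = (-2)²*0.16 + 3²*6.25
= 4*0.16 + 9*6.25 = 56.89

56.89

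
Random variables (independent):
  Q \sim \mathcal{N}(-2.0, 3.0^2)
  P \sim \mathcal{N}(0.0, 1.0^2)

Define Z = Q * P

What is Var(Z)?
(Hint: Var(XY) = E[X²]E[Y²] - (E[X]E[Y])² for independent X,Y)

Var(XY) = E[X²]E[Y²] - (E[X]E[Y])²
E[Q] = -2, Var(Q) = 9
E[P] = 0, Var(P) = 1
E[Q²] = 9 + (-2)² = 13
E[P²] = 1 + 0² = 1
Var(Z) = 13*1 - (-2*0)²
= 13 - 0 = 13

13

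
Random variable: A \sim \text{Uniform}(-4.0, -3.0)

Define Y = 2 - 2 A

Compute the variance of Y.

For Y = aA + b: Var(Y) = a² * Var(A)
Var(A) = (-3 + 4)^2/12 = 0.083333333
Var(Y) = (-2)² * 0.083333333 = 4 * 0.083333333 = 0.33333333

0.33333333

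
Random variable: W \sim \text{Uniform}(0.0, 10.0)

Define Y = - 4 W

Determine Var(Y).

For Y = aW + b: Var(Y) = a² * Var(W)
Var(W) = (10 - 0)^2/12 = 8.3333333
Var(Y) = (-4)² * 8.3333333 = 16 * 8.3333333 = 133.33333

133.33333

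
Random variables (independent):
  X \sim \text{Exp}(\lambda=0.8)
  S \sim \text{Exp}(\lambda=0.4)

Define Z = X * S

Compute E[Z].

For independent RVs: E[XY] = E[X]*E[Y]
E[X] = 1.25
E[S] = 2.5
E[Z] = 1.25 * 2.5 = 3.125

3.125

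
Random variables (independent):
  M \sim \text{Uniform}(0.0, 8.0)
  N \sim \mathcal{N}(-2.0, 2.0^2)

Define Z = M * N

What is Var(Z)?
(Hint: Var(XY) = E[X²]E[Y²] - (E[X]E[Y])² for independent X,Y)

Var(XY) = E[X²]E[Y²] - (E[X]E[Y])²
E[M] = 4, Var(M) = 5.3333333
E[N] = -2, Var(N) = 4
E[M²] = 5.3333333 + 4² = 21.333333
E[N²] = 4 + (-2)² = 8
Var(Z) = 21.333333*8 - (4*(-2))²
= 170.66667 - 64 = 106.66667

106.66667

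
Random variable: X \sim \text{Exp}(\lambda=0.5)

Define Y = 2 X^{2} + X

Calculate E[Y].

E[Y] = 2*E[X²] + 1*E[X]
E[X] = 2
E[X²] = Var(X) + (E[X])² = 4 + 4 = 8
E[Y] = 2*8 + 1*2 = 18

18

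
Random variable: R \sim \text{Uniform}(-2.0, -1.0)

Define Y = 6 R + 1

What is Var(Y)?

For Y = aR + b: Var(Y) = a² * Var(R)
Var(R) = (-1 + 2)^2/12 = 0.083333333
Var(Y) = 6² * 0.083333333 = 36 * 0.083333333 = 3

3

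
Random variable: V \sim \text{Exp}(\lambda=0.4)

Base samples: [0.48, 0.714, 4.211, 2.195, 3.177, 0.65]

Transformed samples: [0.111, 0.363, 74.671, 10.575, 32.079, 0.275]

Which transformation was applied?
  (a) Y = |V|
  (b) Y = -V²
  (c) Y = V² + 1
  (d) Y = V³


Checking option (d) Y = V³:
  V = 0.48 -> Y = 0.111 ✓
  V = 0.714 -> Y = 0.363 ✓
  V = 4.211 -> Y = 74.671 ✓
All samples match this transformation.

(d) V³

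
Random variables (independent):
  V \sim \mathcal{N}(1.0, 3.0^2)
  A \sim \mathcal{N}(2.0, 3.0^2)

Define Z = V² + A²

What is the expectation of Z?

E[Z] = E[V²] + E[A²]
E[V²] = Var(V) + E[V]² = 9 + 1 = 10
E[A²] = Var(A) + E[A]² = 9 + 4 = 13
E[Z] = 10 + 13 = 23

23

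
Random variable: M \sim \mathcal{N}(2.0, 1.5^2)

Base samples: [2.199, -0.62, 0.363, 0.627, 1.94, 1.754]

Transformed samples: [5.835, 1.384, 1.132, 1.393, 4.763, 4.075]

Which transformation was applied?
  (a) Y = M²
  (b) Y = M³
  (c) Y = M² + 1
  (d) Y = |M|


Checking option (c) Y = M² + 1:
  M = 2.199 -> Y = 5.835 ✓
  M = -0.62 -> Y = 1.384 ✓
  M = 0.363 -> Y = 1.132 ✓
All samples match this transformation.

(c) M² + 1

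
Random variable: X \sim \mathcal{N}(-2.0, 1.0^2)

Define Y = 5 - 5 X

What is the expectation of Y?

For Y = -5X + 5:
E[Y] = -5 * E[X] + 5
E[X] = -2.0 = -2
E[Y] = -5 * (-2) + 5 = 15

15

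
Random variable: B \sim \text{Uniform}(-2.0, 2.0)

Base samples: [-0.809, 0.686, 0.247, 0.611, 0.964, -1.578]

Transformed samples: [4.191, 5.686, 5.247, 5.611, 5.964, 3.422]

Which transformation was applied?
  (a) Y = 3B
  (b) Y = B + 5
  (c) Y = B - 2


Checking option (b) Y = B + 5:
  B = -0.809 -> Y = 4.191 ✓
  B = 0.686 -> Y = 5.686 ✓
  B = 0.247 -> Y = 5.247 ✓
All samples match this transformation.

(b) B + 5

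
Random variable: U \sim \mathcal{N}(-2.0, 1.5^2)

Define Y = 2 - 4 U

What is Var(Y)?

For Y = aU + b: Var(Y) = a² * Var(U)
Var(U) = 1.5^2 = 2.25
Var(Y) = (-4)² * 2.25 = 16 * 2.25 = 36

36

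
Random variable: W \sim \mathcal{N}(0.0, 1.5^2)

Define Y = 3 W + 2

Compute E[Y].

For Y = 3W + 2:
E[Y] = 3 * E[W] + 2
E[W] = 0.0 = 0
E[Y] = 3 * 0 + 2 = 2

2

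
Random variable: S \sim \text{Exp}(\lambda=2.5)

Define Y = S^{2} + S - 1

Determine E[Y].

E[Y] = 1*E[S²] + 1*E[S] - 1
E[S] = 0.4
E[S²] = Var(S) + (E[S])² = 0.16 + 0.16 = 0.32
E[Y] = 1*0.32 + 1*0.4 - 1 = -0.28

-0.28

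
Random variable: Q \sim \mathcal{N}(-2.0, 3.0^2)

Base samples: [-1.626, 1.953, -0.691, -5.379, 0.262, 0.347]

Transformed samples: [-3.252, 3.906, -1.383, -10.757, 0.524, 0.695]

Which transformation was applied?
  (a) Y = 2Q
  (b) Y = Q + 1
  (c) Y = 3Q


Checking option (a) Y = 2Q:
  Q = -1.626 -> Y = -3.252 ✓
  Q = 1.953 -> Y = 3.906 ✓
  Q = -0.691 -> Y = -1.383 ✓
All samples match this transformation.

(a) 2Q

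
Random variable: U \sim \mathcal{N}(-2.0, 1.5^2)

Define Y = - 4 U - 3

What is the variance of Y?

For Y = aU + b: Var(Y) = a² * Var(U)
Var(U) = 1.5^2 = 2.25
Var(Y) = (-4)² * 2.25 = 16 * 2.25 = 36

36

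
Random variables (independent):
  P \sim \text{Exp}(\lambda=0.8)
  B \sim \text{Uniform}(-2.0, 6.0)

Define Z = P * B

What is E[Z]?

For independent RVs: E[XY] = E[X]*E[Y]
E[P] = 1.25
E[B] = 2
E[Z] = 1.25 * 2 = 2.5

2.5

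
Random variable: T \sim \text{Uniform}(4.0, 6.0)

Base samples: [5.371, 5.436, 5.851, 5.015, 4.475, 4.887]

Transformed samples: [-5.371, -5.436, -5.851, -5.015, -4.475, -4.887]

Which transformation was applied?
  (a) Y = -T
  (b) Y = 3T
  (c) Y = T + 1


Checking option (a) Y = -T:
  T = 5.371 -> Y = -5.371 ✓
  T = 5.436 -> Y = -5.436 ✓
  T = 5.851 -> Y = -5.851 ✓
All samples match this transformation.

(a) -T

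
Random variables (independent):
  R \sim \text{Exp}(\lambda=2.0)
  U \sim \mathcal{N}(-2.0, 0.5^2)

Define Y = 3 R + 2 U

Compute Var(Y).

For independent RVs: Var(aX + bY) = a²Var(X) + b²Var(Y)
Var(R) = 0.25
Var(U) = 0.25
Var(Y) = 3²*0.25 + 2²*0.25
= 9*0.25 + 4*0.25 = 3.25

3.25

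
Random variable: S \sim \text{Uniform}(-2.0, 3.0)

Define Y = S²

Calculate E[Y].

E[S²] = Var(S) + (E[S])² = 2.0833333 + 0.25 = 2.3333333

2.3333333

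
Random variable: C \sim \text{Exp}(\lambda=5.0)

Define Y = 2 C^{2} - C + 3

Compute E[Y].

E[Y] = 2*E[C²] - 1*E[C] + 3
E[C] = 0.2
E[C²] = Var(C) + (E[C])² = 0.04 + 0.04 = 0.08
E[Y] = 2*0.08 - 1*0.2 + 3 = 2.96

2.96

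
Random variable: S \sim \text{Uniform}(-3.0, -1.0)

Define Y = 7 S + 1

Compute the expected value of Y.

For Y = 7S + 1:
E[Y] = 7 * E[S] + 1
E[S] = (-3 - 1)/2 = -2
E[Y] = 7 * (-2) + 1 = -13

-13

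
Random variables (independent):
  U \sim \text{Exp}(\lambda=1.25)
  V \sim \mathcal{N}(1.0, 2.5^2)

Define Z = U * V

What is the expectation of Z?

For independent RVs: E[XY] = E[X]*E[Y]
E[U] = 0.8
E[V] = 1
E[Z] = 0.8 * 1 = 0.8

0.8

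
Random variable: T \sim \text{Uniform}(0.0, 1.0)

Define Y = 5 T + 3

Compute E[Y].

For Y = 5T + 3:
E[Y] = 5 * E[T] + 3
E[T] = (0 + 1)/2 = 0.5
E[Y] = 5 * 0.5 + 3 = 5.5

5.5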